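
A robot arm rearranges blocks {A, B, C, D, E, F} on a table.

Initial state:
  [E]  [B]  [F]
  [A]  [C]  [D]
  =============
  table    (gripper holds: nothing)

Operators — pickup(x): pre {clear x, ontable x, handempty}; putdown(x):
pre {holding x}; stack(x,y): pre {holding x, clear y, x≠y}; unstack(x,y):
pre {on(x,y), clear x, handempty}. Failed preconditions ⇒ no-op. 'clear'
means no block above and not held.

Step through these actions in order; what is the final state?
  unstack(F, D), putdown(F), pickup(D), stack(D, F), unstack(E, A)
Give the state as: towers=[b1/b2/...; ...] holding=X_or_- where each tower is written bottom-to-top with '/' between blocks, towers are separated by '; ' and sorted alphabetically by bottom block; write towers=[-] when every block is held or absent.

towers=[A; C/B; F/D] holding=E

step 1 (unstack(F, D)): towers=[A/E; C/B; D] holding=F
step 2 (putdown(F)): towers=[A/E; C/B; D; F] holding=-
step 3 (pickup(D)): towers=[A/E; C/B; F] holding=D
step 4 (stack(D, F)): towers=[A/E; C/B; F/D] holding=-
step 5 (unstack(E, A)): towers=[A; C/B; F/D] holding=E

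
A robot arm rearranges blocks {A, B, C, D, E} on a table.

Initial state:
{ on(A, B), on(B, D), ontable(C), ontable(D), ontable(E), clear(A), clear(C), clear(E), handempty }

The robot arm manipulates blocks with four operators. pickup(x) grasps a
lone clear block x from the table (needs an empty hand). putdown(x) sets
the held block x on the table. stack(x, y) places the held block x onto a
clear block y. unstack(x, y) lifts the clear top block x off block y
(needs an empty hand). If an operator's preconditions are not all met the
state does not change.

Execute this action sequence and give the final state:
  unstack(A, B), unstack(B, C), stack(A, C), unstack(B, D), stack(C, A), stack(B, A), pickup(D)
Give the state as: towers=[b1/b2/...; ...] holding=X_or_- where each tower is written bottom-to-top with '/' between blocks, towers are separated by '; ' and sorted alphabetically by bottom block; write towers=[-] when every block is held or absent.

towers=[C/A/B; E] holding=D

step 1 (unstack(A, B)): towers=[C; D/B; E] holding=A
step 2 (unstack(B, C)) [no-op]: towers=[C; D/B; E] holding=A
step 3 (stack(A, C)): towers=[C/A; D/B; E] holding=-
step 4 (unstack(B, D)): towers=[C/A; D; E] holding=B
step 5 (stack(C, A)) [no-op]: towers=[C/A; D; E] holding=B
step 6 (stack(B, A)): towers=[C/A/B; D; E] holding=-
step 7 (pickup(D)): towers=[C/A/B; E] holding=D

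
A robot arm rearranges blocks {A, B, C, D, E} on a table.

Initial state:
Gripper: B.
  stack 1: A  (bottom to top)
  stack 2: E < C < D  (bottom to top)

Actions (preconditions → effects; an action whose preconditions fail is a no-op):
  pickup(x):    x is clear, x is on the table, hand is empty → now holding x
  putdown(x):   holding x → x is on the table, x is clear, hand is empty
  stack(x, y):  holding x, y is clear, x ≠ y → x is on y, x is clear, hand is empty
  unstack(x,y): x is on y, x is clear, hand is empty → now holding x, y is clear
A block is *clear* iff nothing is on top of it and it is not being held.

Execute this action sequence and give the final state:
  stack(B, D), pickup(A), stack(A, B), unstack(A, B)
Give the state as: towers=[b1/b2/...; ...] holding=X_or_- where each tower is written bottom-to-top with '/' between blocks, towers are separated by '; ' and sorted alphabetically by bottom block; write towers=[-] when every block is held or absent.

step 1 (stack(B, D)): towers=[A; E/C/D/B] holding=-
step 2 (pickup(A)): towers=[E/C/D/B] holding=A
step 3 (stack(A, B)): towers=[E/C/D/B/A] holding=-
step 4 (unstack(A, B)): towers=[E/C/D/B] holding=A

towers=[E/C/D/B] holding=A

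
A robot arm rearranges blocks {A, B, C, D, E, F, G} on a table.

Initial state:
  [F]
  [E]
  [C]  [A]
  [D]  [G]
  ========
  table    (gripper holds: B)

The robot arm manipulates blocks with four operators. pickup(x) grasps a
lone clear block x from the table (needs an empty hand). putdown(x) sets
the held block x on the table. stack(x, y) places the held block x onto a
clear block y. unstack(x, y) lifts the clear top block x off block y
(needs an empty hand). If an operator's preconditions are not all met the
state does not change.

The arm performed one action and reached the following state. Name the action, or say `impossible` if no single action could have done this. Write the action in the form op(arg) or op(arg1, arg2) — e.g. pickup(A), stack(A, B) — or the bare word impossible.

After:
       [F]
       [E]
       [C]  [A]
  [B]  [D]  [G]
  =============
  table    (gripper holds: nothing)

target: towers=[B; D/C/E/F; G/A] holding=-
        putdown(B) → towers=[B; D/C/E/F; G/A] holding=-  ← match
       stack(B, F) → towers=[D/C/E/F/B; G/A] holding=-
       stack(B, A) → towers=[D/C/E/F; G/A/B] holding=-

putdown(B)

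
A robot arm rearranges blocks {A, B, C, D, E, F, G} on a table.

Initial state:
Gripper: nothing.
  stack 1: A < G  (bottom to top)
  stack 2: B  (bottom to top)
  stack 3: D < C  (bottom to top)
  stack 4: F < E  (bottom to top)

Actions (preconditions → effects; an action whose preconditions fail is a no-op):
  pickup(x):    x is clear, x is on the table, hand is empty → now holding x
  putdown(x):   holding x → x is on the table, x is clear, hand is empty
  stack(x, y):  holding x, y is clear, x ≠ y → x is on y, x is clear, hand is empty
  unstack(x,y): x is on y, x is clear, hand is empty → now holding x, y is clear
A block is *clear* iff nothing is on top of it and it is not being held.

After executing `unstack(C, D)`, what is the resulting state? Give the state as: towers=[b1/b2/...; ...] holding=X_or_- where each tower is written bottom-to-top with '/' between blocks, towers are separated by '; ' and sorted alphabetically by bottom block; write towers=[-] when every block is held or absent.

towers=[A/G; B; D; F/E] holding=C

before: towers=[A/G; B; D/C; F/E] holding=-
pre[unstack(C, D)]: on(C,D) yes, clear(C) yes, handempty yes
all met → apply unstack(C, D)
after:  towers=[A/G; B; D; F/E] holding=C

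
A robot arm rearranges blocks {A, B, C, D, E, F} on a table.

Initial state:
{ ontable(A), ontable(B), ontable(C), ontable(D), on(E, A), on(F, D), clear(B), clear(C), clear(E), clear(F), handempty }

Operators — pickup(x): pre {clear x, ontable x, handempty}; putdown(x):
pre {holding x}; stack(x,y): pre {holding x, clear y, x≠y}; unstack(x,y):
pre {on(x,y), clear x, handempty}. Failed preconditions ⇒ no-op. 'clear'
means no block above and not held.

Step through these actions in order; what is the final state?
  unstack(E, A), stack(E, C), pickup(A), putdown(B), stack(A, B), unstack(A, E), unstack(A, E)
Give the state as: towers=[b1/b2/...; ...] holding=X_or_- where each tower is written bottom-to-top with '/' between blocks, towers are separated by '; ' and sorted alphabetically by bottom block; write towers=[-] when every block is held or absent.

towers=[B/A; C/E; D/F] holding=-

step 1 (unstack(E, A)): towers=[A; B; C; D/F] holding=E
step 2 (stack(E, C)): towers=[A; B; C/E; D/F] holding=-
step 3 (pickup(A)): towers=[B; C/E; D/F] holding=A
step 4 (putdown(B)) [no-op]: towers=[B; C/E; D/F] holding=A
step 5 (stack(A, B)): towers=[B/A; C/E; D/F] holding=-
step 6 (unstack(A, E)) [no-op]: towers=[B/A; C/E; D/F] holding=-
step 7 (unstack(A, E)) [no-op]: towers=[B/A; C/E; D/F] holding=-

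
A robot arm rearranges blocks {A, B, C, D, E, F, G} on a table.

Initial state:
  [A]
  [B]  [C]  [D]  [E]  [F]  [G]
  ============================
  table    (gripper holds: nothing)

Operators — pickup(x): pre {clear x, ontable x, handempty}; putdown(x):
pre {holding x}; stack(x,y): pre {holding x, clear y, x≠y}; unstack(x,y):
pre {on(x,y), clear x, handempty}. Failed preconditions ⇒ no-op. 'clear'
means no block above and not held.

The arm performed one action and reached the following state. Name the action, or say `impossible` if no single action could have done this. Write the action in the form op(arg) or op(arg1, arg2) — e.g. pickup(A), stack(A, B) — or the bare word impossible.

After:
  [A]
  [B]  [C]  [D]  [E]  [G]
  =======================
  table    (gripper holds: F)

target: towers=[B/A; C; D; E; G] holding=F
         pickup(F) → towers=[B/A; C; D; E; G] holding=F  ← match
         pickup(G) → towers=[B/A; C; D; E; F] holding=G
         pickup(D) → towers=[B/A; C; E; F; G] holding=D
     unstack(A, B) → towers=[B; C; D; E; F; G] holding=A
         pickup(E) → towers=[B/A; C; D; F; G] holding=E
         pickup(C) → towers=[B/A; D; E; F; G] holding=C

pickup(F)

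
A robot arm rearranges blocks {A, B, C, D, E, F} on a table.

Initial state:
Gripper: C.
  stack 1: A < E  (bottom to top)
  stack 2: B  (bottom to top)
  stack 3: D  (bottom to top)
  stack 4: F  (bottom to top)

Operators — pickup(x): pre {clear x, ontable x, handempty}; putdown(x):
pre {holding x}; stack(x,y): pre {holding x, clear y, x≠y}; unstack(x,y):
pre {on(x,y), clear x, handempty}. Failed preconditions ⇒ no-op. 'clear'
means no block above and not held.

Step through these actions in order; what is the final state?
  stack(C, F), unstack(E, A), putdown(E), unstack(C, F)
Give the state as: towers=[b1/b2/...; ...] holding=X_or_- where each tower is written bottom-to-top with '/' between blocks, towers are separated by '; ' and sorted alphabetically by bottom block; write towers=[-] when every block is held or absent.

step 1 (stack(C, F)): towers=[A/E; B; D; F/C] holding=-
step 2 (unstack(E, A)): towers=[A; B; D; F/C] holding=E
step 3 (putdown(E)): towers=[A; B; D; E; F/C] holding=-
step 4 (unstack(C, F)): towers=[A; B; D; E; F] holding=C

towers=[A; B; D; E; F] holding=C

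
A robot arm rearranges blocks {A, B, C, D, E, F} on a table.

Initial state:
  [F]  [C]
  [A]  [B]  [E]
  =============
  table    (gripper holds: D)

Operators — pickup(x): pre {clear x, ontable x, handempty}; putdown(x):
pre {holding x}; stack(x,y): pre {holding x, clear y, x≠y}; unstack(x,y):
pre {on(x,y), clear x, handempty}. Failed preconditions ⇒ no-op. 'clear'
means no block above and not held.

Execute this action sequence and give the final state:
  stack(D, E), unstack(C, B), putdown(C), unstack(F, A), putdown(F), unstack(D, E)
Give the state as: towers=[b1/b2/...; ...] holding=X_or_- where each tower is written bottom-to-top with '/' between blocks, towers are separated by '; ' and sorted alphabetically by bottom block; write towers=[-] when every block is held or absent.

towers=[A; B; C; E; F] holding=D

step 1 (stack(D, E)): towers=[A/F; B/C; E/D] holding=-
step 2 (unstack(C, B)): towers=[A/F; B; E/D] holding=C
step 3 (putdown(C)): towers=[A/F; B; C; E/D] holding=-
step 4 (unstack(F, A)): towers=[A; B; C; E/D] holding=F
step 5 (putdown(F)): towers=[A; B; C; E/D; F] holding=-
step 6 (unstack(D, E)): towers=[A; B; C; E; F] holding=D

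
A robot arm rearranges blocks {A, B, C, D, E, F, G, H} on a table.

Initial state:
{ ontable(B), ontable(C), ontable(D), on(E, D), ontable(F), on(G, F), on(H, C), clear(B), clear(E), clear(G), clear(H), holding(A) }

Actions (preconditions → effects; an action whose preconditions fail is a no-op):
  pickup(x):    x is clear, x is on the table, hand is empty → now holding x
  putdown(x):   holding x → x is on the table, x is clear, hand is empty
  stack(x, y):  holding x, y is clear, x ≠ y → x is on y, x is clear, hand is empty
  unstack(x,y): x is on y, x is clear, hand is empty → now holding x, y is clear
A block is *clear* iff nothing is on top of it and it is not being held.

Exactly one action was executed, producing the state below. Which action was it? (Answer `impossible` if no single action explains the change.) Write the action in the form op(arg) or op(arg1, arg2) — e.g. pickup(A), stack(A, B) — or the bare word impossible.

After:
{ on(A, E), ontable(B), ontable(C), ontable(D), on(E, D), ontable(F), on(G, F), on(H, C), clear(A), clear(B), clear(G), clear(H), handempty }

stack(A, E)

target: towers=[B; C/H; D/E/A; F/G] holding=-
        putdown(A) → towers=[A; B; C/H; D/E; F/G] holding=-
       stack(A, G) → towers=[B; C/H; D/E; F/G/A] holding=-
       stack(A, E) → towers=[B; C/H; D/E/A; F/G] holding=-  ← match
       stack(A, H) → towers=[B; C/H/A; D/E; F/G] holding=-
       stack(A, B) → towers=[B/A; C/H; D/E; F/G] holding=-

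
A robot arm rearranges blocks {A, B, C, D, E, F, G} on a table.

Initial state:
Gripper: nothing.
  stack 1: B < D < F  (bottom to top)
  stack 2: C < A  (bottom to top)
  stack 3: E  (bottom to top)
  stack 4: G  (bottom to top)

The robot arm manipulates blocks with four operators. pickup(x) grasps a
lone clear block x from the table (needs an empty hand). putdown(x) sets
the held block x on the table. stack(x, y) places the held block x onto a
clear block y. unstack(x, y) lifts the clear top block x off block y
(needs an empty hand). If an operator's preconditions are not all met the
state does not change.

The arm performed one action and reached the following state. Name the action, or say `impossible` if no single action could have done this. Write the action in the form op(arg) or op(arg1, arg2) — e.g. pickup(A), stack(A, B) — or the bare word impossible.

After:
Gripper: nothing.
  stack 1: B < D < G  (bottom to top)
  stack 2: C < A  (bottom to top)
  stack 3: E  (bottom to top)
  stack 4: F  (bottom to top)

impossible

target: towers=[B/D/G; C/A; E; F] holding=-
     unstack(F, D) → towers=[B/D; C/A; E; G] holding=F
         pickup(G) → towers=[B/D/F; C/A; E] holding=G
     unstack(A, C) → towers=[B/D/F; C; E; G] holding=A
         pickup(E) → towers=[B/D/F; C/A; G] holding=E
none of the 4 applicable actions match → impossible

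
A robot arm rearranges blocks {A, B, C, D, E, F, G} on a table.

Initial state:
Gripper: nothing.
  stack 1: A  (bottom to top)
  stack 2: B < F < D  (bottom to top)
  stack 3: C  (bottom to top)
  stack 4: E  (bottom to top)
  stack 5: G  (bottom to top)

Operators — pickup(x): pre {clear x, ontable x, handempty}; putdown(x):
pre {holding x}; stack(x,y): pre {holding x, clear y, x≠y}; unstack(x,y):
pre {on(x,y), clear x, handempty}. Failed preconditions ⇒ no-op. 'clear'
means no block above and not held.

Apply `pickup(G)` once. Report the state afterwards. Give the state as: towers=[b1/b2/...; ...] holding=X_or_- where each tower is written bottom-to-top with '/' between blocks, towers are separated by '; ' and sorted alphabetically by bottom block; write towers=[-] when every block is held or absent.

before: towers=[A; B/F/D; C; E; G] holding=-
pre[pickup(G)]: clear(G) ✓, ontable(G) ✓, handempty ✓
all met → apply pickup(G)
after:  towers=[A; B/F/D; C; E] holding=G

towers=[A; B/F/D; C; E] holding=G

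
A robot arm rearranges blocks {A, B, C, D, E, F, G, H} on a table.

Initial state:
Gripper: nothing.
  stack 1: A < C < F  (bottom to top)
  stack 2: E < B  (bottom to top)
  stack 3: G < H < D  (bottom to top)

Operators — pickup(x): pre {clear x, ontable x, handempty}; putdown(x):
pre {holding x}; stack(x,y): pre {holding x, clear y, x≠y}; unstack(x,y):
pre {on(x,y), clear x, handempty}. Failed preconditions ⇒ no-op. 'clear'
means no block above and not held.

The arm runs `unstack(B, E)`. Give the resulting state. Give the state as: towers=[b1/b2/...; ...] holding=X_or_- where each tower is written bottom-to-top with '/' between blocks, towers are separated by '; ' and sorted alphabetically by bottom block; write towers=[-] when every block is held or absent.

towers=[A/C/F; E; G/H/D] holding=B

before: towers=[A/C/F; E/B; G/H/D] holding=-
pre[unstack(B, E)]: on(B,E) ok, clear(B) ok, handempty ok
all met → apply unstack(B, E)
after:  towers=[A/C/F; E; G/H/D] holding=B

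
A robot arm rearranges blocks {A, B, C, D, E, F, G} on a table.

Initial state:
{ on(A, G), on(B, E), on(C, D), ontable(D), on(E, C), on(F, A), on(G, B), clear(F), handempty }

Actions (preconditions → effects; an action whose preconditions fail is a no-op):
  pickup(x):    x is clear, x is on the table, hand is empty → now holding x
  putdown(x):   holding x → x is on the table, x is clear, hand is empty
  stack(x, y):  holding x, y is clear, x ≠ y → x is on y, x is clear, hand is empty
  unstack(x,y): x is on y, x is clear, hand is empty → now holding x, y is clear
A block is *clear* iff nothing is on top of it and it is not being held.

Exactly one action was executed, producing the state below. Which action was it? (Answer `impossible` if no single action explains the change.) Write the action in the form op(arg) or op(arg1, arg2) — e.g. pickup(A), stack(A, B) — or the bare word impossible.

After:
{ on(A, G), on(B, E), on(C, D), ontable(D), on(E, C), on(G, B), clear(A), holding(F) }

unstack(F, A)

target: towers=[D/C/E/B/G/A] holding=F
     unstack(F, A) → towers=[D/C/E/B/G/A] holding=F  ← match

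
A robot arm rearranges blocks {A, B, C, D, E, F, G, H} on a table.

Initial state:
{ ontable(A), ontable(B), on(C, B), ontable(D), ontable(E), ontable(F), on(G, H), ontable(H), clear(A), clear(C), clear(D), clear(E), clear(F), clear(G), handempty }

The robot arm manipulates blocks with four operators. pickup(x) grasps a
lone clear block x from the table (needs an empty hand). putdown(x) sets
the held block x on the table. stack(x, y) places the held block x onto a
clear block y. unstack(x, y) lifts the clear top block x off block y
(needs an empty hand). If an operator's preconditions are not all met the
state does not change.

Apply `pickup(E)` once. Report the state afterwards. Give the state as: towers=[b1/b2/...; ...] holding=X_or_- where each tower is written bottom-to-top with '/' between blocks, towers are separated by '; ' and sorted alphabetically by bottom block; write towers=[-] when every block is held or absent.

before: towers=[A; B/C; D; E; F; H/G] holding=-
pre[pickup(E)]: clear(E) ✓, ontable(E) ✓, handempty ✓
all met → apply pickup(E)
after:  towers=[A; B/C; D; F; H/G] holding=E

towers=[A; B/C; D; F; H/G] holding=E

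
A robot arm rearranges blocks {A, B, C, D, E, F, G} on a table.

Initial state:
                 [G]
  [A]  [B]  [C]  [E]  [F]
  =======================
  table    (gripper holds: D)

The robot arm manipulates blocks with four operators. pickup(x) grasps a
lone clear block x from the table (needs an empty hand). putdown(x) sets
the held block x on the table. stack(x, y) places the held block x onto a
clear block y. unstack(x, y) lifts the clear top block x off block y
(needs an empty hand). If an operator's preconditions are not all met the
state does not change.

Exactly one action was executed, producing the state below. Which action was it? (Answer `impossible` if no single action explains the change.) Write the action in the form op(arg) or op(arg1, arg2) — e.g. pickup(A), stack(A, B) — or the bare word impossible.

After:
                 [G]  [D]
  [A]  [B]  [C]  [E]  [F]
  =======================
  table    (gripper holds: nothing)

target: towers=[A; B; C; E/G; F/D] holding=-
        putdown(D) → towers=[A; B; C; D; E/G; F] holding=-
       stack(D, B) → towers=[A; B/D; C; E/G; F] holding=-
       stack(D, F) → towers=[A; B; C; E/G; F/D] holding=-  ← match
       stack(D, G) → towers=[A; B; C; E/G/D; F] holding=-
       stack(D, A) → towers=[A/D; B; C; E/G; F] holding=-
       stack(D, C) → towers=[A; B; C/D; E/G; F] holding=-

stack(D, F)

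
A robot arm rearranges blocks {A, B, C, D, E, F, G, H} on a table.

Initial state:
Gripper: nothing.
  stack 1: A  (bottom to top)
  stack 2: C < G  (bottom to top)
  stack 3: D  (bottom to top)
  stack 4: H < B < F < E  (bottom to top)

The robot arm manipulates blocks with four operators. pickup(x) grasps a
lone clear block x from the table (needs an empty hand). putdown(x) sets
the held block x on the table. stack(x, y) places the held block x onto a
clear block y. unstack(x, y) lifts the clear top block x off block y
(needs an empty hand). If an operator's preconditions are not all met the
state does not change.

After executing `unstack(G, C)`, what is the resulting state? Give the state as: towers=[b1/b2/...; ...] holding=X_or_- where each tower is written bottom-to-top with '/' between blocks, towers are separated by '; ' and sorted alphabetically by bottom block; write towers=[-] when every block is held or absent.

towers=[A; C; D; H/B/F/E] holding=G

before: towers=[A; C/G; D; H/B/F/E] holding=-
pre[unstack(G, C)]: on(G,C) ok, clear(G) ok, handempty ok
all met → apply unstack(G, C)
after:  towers=[A; C; D; H/B/F/E] holding=G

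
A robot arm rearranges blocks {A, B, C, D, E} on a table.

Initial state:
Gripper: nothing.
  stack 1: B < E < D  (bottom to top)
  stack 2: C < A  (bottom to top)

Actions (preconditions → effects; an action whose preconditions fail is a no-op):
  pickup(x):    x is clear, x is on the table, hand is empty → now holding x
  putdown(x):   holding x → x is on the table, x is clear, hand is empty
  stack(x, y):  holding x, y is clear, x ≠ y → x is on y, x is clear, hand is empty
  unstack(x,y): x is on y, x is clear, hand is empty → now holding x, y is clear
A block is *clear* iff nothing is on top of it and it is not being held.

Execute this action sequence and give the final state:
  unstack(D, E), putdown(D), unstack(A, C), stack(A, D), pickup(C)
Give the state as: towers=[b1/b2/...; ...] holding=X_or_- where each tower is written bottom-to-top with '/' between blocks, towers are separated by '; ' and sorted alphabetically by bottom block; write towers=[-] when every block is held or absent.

towers=[B/E; D/A] holding=C

step 1 (unstack(D, E)): towers=[B/E; C/A] holding=D
step 2 (putdown(D)): towers=[B/E; C/A; D] holding=-
step 3 (unstack(A, C)): towers=[B/E; C; D] holding=A
step 4 (stack(A, D)): towers=[B/E; C; D/A] holding=-
step 5 (pickup(C)): towers=[B/E; D/A] holding=C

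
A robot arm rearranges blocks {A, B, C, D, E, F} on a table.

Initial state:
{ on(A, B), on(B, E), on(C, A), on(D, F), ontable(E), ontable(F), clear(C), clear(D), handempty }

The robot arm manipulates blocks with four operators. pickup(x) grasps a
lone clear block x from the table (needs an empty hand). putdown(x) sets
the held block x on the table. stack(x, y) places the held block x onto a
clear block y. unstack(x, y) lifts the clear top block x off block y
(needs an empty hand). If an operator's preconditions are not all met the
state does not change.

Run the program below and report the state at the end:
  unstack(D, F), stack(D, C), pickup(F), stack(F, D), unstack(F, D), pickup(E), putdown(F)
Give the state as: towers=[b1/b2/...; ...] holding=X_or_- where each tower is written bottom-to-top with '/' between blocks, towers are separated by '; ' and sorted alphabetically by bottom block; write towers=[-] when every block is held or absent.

towers=[E/B/A/C/D; F] holding=-

step 1 (unstack(D, F)): towers=[E/B/A/C; F] holding=D
step 2 (stack(D, C)): towers=[E/B/A/C/D; F] holding=-
step 3 (pickup(F)): towers=[E/B/A/C/D] holding=F
step 4 (stack(F, D)): towers=[E/B/A/C/D/F] holding=-
step 5 (unstack(F, D)): towers=[E/B/A/C/D] holding=F
step 6 (pickup(E)) [no-op]: towers=[E/B/A/C/D] holding=F
step 7 (putdown(F)): towers=[E/B/A/C/D; F] holding=-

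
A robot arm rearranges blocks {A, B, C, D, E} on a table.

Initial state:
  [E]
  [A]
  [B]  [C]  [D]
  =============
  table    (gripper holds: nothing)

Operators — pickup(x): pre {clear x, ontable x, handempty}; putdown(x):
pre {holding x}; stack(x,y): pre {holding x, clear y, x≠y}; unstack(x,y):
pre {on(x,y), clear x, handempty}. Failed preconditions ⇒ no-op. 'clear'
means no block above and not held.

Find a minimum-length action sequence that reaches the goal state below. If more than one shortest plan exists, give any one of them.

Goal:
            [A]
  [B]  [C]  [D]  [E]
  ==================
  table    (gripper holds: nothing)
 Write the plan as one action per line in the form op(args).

step 1 (unstack(E, A)): towers=[B/A; C; D] holding=E
step 2 (putdown(E)): towers=[B/A; C; D; E] holding=-
step 3 (unstack(A, B)): towers=[B; C; D; E] holding=A
step 4 (stack(A, D)): towers=[B; C; D/A; E] holding=-
goal check: towers=[B; C; D/A; E] holding=- — reached (length 4, optimal by BFS)

unstack(E, A)
putdown(E)
unstack(A, B)
stack(A, D)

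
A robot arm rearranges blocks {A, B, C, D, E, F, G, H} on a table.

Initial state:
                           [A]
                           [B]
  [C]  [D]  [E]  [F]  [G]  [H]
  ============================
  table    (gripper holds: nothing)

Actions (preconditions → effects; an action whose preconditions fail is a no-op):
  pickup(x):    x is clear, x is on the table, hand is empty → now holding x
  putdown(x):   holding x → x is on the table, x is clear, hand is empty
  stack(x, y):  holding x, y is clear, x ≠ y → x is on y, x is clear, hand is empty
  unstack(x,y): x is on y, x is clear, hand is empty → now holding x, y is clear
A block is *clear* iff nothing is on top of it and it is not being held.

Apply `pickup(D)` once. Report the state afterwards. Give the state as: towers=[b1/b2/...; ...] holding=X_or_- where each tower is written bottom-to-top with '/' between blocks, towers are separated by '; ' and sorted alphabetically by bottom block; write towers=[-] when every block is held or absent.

before: towers=[C; D; E; F; G; H/B/A] holding=-
pre[pickup(D)]: clear(D) yes, ontable(D) yes, handempty yes
all met → apply pickup(D)
after:  towers=[C; E; F; G; H/B/A] holding=D

towers=[C; E; F; G; H/B/A] holding=D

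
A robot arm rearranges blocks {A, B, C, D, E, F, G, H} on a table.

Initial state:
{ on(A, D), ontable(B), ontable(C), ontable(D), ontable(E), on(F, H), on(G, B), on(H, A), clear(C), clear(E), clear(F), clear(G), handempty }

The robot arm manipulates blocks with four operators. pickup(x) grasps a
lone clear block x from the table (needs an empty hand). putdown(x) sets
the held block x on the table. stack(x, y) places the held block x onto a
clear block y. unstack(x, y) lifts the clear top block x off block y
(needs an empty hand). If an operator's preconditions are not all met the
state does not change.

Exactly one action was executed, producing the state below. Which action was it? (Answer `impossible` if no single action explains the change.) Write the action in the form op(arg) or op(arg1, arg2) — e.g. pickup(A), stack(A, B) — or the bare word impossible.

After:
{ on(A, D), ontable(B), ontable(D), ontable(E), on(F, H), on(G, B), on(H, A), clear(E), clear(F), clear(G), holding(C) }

pickup(C)

target: towers=[B/G; D/A/H/F; E] holding=C
     unstack(G, B) → towers=[B; C; D/A/H/F; E] holding=G
         pickup(E) → towers=[B/G; C; D/A/H/F] holding=E
     unstack(F, H) → towers=[B/G; C; D/A/H; E] holding=F
         pickup(C) → towers=[B/G; D/A/H/F; E] holding=C  ← match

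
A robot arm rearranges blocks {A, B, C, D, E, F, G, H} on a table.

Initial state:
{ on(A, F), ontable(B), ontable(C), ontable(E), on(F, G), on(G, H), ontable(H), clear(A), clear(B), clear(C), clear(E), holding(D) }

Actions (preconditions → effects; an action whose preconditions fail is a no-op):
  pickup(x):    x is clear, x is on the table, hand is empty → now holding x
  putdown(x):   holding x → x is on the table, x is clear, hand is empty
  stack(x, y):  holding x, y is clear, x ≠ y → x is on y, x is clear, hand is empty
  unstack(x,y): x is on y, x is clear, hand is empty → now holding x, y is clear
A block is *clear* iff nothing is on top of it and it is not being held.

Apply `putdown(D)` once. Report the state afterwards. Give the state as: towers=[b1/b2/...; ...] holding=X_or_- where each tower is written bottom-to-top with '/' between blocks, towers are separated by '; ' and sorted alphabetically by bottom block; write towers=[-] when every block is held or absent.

towers=[B; C; D; E; H/G/F/A] holding=-

before: towers=[B; C; E; H/G/F/A] holding=D
pre[putdown(D)]: holding(D) yes
all met → apply putdown(D)
after:  towers=[B; C; D; E; H/G/F/A] holding=-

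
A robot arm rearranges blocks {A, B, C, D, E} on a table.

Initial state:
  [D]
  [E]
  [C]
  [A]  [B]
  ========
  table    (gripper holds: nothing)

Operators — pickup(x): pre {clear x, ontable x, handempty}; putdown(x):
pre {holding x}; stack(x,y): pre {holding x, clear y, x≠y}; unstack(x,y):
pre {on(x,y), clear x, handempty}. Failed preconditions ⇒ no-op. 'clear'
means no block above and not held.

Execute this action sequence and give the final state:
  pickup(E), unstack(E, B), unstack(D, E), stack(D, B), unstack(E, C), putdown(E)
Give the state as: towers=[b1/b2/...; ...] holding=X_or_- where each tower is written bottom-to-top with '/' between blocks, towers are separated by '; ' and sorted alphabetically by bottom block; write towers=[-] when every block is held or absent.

step 1 (pickup(E)) [no-op]: towers=[A/C/E/D; B] holding=-
step 2 (unstack(E, B)) [no-op]: towers=[A/C/E/D; B] holding=-
step 3 (unstack(D, E)): towers=[A/C/E; B] holding=D
step 4 (stack(D, B)): towers=[A/C/E; B/D] holding=-
step 5 (unstack(E, C)): towers=[A/C; B/D] holding=E
step 6 (putdown(E)): towers=[A/C; B/D; E] holding=-

towers=[A/C; B/D; E] holding=-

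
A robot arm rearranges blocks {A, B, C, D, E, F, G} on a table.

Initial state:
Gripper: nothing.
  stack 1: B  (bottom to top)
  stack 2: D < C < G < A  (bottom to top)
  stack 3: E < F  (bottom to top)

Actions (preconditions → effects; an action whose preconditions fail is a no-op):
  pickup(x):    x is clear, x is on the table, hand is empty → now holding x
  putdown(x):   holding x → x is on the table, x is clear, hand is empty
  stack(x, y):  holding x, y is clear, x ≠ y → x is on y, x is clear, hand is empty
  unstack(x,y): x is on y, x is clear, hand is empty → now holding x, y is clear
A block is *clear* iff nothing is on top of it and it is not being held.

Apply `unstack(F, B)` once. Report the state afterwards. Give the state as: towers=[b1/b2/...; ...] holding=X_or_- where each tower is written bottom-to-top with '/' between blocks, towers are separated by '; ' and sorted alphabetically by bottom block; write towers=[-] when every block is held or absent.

towers=[B; D/C/G/A; E/F] holding=-

before: towers=[B; D/C/G/A; E/F] holding=-
pre[unstack(F, B)]: on(F,B) no, clear(F) yes, handempty yes
on(F,B) unmet → unstack(F, B) is a no-op
after:  towers=[B; D/C/G/A; E/F] holding=-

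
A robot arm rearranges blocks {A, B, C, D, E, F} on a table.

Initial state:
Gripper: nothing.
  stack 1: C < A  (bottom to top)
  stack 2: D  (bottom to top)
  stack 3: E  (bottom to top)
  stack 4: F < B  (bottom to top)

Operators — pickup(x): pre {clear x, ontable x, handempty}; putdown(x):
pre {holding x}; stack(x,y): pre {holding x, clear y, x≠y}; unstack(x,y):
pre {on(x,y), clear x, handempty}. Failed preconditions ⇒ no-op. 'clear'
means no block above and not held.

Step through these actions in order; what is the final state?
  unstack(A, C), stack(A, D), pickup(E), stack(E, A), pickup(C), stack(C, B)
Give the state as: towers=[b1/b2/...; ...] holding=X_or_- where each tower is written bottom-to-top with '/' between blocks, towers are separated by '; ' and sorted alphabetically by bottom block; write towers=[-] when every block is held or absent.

step 1 (unstack(A, C)): towers=[C; D; E; F/B] holding=A
step 2 (stack(A, D)): towers=[C; D/A; E; F/B] holding=-
step 3 (pickup(E)): towers=[C; D/A; F/B] holding=E
step 4 (stack(E, A)): towers=[C; D/A/E; F/B] holding=-
step 5 (pickup(C)): towers=[D/A/E; F/B] holding=C
step 6 (stack(C, B)): towers=[D/A/E; F/B/C] holding=-

towers=[D/A/E; F/B/C] holding=-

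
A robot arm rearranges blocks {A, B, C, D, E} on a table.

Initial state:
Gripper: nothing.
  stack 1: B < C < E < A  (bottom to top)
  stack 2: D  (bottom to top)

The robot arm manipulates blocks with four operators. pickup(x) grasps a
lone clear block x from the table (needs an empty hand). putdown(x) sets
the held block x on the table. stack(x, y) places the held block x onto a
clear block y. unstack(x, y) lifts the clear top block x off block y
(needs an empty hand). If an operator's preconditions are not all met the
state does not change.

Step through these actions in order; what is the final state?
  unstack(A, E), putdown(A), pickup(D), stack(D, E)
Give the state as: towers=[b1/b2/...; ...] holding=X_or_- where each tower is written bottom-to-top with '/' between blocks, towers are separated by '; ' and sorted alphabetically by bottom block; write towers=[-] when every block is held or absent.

step 1 (unstack(A, E)): towers=[B/C/E; D] holding=A
step 2 (putdown(A)): towers=[A; B/C/E; D] holding=-
step 3 (pickup(D)): towers=[A; B/C/E] holding=D
step 4 (stack(D, E)): towers=[A; B/C/E/D] holding=-

towers=[A; B/C/E/D] holding=-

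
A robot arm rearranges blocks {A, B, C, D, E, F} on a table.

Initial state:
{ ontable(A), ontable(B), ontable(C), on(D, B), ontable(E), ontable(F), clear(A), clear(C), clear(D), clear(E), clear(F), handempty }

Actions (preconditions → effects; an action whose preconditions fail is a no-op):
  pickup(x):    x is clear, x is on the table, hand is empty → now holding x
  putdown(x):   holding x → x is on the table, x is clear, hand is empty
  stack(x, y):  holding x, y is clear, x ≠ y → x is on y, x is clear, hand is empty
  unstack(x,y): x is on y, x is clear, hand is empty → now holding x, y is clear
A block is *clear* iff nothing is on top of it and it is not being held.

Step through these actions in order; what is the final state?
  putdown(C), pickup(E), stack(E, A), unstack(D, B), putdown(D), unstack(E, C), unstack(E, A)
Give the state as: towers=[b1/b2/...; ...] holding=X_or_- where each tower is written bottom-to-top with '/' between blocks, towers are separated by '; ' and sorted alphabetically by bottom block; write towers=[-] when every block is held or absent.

towers=[A; B; C; D; F] holding=E

step 1 (putdown(C)) [no-op]: towers=[A; B/D; C; E; F] holding=-
step 2 (pickup(E)): towers=[A; B/D; C; F] holding=E
step 3 (stack(E, A)): towers=[A/E; B/D; C; F] holding=-
step 4 (unstack(D, B)): towers=[A/E; B; C; F] holding=D
step 5 (putdown(D)): towers=[A/E; B; C; D; F] holding=-
step 6 (unstack(E, C)) [no-op]: towers=[A/E; B; C; D; F] holding=-
step 7 (unstack(E, A)): towers=[A; B; C; D; F] holding=E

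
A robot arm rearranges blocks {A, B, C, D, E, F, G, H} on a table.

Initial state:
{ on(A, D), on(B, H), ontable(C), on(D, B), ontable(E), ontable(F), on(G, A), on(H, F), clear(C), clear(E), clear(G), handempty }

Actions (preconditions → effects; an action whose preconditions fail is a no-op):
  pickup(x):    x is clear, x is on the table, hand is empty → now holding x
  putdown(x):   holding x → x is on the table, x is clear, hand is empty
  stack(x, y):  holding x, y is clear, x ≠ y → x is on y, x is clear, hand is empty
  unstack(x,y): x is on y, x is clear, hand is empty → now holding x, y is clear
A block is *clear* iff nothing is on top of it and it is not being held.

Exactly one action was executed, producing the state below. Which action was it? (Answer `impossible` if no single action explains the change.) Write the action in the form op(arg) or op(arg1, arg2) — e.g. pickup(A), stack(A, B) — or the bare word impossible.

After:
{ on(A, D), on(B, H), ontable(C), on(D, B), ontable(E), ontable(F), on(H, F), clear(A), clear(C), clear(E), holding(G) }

target: towers=[C; E; F/H/B/D/A] holding=G
     unstack(G, A) → towers=[C; E; F/H/B/D/A] holding=G  ← match
         pickup(E) → towers=[C; F/H/B/D/A/G] holding=E
         pickup(C) → towers=[E; F/H/B/D/A/G] holding=C

unstack(G, A)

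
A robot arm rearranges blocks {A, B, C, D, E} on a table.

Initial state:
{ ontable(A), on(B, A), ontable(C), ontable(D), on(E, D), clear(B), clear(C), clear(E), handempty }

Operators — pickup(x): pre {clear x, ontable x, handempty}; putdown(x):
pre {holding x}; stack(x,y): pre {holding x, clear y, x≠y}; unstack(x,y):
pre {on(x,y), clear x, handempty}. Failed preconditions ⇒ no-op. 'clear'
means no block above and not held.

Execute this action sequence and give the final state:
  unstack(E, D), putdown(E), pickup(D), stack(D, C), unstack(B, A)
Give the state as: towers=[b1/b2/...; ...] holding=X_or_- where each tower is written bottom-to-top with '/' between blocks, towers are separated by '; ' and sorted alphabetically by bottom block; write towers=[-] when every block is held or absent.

step 1 (unstack(E, D)): towers=[A/B; C; D] holding=E
step 2 (putdown(E)): towers=[A/B; C; D; E] holding=-
step 3 (pickup(D)): towers=[A/B; C; E] holding=D
step 4 (stack(D, C)): towers=[A/B; C/D; E] holding=-
step 5 (unstack(B, A)): towers=[A; C/D; E] holding=B

towers=[A; C/D; E] holding=B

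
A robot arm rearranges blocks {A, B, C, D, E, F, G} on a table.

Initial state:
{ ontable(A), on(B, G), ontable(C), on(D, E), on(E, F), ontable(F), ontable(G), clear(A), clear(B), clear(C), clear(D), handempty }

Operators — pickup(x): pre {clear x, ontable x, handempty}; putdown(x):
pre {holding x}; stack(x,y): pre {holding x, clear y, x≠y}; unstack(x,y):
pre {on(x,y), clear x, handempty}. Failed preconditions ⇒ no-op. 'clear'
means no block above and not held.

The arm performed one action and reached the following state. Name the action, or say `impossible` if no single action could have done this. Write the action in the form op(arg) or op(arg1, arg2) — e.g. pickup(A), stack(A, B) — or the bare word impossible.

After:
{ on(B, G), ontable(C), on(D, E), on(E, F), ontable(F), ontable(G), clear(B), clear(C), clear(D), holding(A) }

target: towers=[C; F/E/D; G/B] holding=A
     unstack(B, G) → towers=[A; C; F/E/D; G] holding=B
     unstack(D, E) → towers=[A; C; F/E; G/B] holding=D
         pickup(A) → towers=[C; F/E/D; G/B] holding=A  ← match
         pickup(C) → towers=[A; F/E/D; G/B] holding=C

pickup(A)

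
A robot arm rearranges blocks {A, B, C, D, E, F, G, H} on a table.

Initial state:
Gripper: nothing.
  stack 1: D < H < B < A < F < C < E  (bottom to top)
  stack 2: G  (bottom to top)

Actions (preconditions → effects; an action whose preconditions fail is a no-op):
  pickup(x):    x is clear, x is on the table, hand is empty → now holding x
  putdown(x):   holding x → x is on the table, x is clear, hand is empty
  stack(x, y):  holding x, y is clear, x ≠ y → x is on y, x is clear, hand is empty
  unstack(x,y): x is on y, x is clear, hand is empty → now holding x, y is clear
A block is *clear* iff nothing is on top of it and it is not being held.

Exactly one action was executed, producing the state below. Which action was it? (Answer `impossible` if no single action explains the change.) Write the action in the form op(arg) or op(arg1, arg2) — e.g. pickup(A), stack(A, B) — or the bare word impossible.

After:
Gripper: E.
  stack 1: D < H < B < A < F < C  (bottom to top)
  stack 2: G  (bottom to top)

unstack(E, C)

target: towers=[D/H/B/A/F/C; G] holding=E
         pickup(G) → towers=[D/H/B/A/F/C/E] holding=G
     unstack(E, C) → towers=[D/H/B/A/F/C; G] holding=E  ← match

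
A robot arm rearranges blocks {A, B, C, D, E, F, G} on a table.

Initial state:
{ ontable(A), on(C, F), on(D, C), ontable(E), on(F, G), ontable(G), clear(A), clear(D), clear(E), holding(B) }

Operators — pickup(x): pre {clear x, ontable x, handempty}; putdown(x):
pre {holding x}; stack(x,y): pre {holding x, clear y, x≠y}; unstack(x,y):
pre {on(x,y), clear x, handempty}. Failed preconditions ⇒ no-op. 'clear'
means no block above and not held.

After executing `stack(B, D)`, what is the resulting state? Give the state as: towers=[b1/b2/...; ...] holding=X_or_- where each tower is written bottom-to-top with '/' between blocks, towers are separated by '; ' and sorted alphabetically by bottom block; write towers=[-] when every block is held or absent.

towers=[A; E; G/F/C/D/B] holding=-

before: towers=[A; E; G/F/C/D] holding=B
pre[stack(B, D)]: holding(B) ok, clear(D) ok, B≠D ok
all met → apply stack(B, D)
after:  towers=[A; E; G/F/C/D/B] holding=-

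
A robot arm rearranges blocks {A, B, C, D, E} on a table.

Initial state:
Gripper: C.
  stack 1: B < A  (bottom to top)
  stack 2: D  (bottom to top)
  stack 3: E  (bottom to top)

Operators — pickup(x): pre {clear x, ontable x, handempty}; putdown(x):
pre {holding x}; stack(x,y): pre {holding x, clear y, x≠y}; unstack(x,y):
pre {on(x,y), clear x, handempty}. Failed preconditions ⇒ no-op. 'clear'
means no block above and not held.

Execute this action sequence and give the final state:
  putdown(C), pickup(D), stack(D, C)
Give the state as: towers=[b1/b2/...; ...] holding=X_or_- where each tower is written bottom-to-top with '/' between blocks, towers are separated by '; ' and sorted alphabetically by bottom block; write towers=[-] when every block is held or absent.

step 1 (putdown(C)): towers=[B/A; C; D; E] holding=-
step 2 (pickup(D)): towers=[B/A; C; E] holding=D
step 3 (stack(D, C)): towers=[B/A; C/D; E] holding=-

towers=[B/A; C/D; E] holding=-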